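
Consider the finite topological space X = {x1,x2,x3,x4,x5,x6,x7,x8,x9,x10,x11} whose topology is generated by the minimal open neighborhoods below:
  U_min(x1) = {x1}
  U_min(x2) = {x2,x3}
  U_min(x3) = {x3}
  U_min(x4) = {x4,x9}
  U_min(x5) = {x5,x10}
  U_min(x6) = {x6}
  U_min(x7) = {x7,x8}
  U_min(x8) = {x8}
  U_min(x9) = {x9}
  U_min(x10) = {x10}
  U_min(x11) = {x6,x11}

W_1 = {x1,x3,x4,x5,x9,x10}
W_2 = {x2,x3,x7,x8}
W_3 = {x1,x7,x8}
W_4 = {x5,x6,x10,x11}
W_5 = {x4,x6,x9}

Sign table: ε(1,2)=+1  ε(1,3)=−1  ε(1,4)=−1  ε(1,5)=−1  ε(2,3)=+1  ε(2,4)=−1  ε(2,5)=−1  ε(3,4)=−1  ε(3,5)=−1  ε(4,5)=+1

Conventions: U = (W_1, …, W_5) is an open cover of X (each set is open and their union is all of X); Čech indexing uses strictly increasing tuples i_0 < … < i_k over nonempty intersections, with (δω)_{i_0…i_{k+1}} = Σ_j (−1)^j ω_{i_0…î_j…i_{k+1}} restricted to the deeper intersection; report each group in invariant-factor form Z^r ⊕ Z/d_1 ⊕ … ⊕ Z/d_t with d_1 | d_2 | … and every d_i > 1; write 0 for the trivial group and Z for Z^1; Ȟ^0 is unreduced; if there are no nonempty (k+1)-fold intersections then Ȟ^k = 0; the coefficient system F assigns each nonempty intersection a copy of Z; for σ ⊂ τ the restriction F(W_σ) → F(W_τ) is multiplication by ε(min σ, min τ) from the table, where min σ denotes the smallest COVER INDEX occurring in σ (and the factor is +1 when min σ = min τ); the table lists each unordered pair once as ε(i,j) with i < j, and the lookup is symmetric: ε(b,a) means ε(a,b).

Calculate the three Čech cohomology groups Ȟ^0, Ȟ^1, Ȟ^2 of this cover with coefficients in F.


nerve simplices:
  W12={x3} W13={x1} W14={x5,x10} W15={x4,x9} W23={x7,x8} W45={x6}
C dims 5,6; δ0: rk 5, SNF 1^4·2
degree 0: 5−5−0 = 0 → Ȟ^0 ≅ 0
degree 1: 6−0−5 = 1 plus torsion [2] → Ȟ^1 ≅ Z ⊕ Z/2
degree 2: 0−0−0 = 0 → Ȟ^2 ≅ 0

Ȟ^0 = 0; Ȟ^1 = Z ⊕ Z/2; Ȟ^2 = 0


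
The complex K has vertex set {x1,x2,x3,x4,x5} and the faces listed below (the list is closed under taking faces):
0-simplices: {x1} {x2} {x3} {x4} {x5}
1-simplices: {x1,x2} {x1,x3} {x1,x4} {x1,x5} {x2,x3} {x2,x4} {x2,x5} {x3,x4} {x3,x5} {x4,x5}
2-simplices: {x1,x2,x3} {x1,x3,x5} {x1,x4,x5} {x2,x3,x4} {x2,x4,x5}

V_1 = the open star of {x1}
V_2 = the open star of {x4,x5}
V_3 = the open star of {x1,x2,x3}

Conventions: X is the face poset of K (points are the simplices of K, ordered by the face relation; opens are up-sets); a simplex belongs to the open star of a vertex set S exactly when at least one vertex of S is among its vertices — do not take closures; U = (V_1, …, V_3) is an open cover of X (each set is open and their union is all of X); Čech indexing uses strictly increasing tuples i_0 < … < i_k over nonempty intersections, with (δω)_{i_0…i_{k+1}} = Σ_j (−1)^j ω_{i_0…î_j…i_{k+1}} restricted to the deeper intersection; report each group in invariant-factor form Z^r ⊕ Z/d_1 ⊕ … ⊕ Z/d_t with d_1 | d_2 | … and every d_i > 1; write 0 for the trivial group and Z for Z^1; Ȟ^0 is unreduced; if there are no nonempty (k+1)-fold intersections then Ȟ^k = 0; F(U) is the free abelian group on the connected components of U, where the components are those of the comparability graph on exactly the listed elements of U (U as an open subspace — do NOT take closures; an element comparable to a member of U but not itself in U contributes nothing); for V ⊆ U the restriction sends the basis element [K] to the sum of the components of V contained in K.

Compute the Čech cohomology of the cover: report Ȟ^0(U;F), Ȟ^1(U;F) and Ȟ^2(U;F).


Ȟ^0 = Z; Ȟ^1 = Z; Ȟ^2 = 0

nerve of the cover:
  V1={{x1},{x1,x2},{x1,x3},{x1,x4},{x1,x5},{x1,x2,x3},{x1,x3,x5},{x1,x4,x5}} V2={{x4},{x5},{x1,x4},{x1,x5},{x2,x4},{x2,x5},{x3,x4},{x3,x5},{x4,x5},{x1,x3,x5},{x1,x4,x5},{x2,x3,x4},{x2,x4,x5}} V3={{x1},{x2},{x3},{x1,x2},{x1,x3},{x1,x4},{x1,x5},{x2,x3},{x2,x4},{x2,x5},{x3,x4},{x3,x5},{x1,x2,x3},{x1,x3,x5},{x1,x4,x5},{x2,x3,x4},{x2,x4,x5}}
  V12={{x1,x4},{x1,x5},{x1,x3,x5},{x1,x4,x5}} V13={{x1},{x1,x2},{x1,x3},{x1,x4},{x1,x5},{x1,x2,x3},{x1,x3,x5},{x1,x4,x5}} V23={{x1,x4},{x1,x5},{x2,x4},{x2,x5},{x3,x4},{x3,x5},{x1,x3,x5},{x1,x4,x5},{x2,x3,x4},{x2,x4,x5}}
  V123={{x1,x4},{x1,x5},{x1,x3,x5},{x1,x4,x5}}
components per intersection:
  V1: {{x1},{x1,x2},{x1,x3},{x1,x4},{x1,x5},{x1,x2,x3},{x1,x3,x5},{x1,x4,x5}}
  V2: {{x4},{x5},{x1,x4},{x1,x5},{x2,x4},{x2,x5},{x3,x4},{x3,x5},{x4,x5},{x1,x3,x5},{x1,x4,x5},{x2,x3,x4},{x2,x4,x5}}
  V3: {{x1},{x2},{x3},{x1,x2},{x1,x3},{x1,x4},{x1,x5},{x2,x3},{x2,x4},{x2,x5},{x3,x4},{x3,x5},{x1,x2,x3},{x1,x3,x5},{x1,x4,x5},{x2,x3,x4},{x2,x4,x5}}
  V12: {{x1,x4},{x1,x5},{x1,x3,x5},{x1,x4,x5}}
  V13: {{x1},{x1,x2},{x1,x3},{x1,x4},{x1,x5},{x1,x2,x3},{x1,x3,x5},{x1,x4,x5}}
  V23: {{x1,x4},{x1,x5},{x3,x5},{x1,x3,x5},{x1,x4,x5}} {{x2,x4},{x2,x5},{x3,x4},{x2,x3,x4},{x2,x4,x5}}
  V123: {{x1,x4},{x1,x5},{x1,x3,x5},{x1,x4,x5}}
C dims 3,4,1; δ0: rk 2, SNF 1^2; δ1: rk 1, SNF 1^1
Ȟ^0 = (3 − 2) − 0 = 1, so Ȟ^0 ≅ Z
Ȟ^1 = (4 − 1) − 2 = 1, so Ȟ^1 ≅ Z
Ȟ^2 = (1 − 0) − 1 = 0, so Ȟ^2 ≅ 0


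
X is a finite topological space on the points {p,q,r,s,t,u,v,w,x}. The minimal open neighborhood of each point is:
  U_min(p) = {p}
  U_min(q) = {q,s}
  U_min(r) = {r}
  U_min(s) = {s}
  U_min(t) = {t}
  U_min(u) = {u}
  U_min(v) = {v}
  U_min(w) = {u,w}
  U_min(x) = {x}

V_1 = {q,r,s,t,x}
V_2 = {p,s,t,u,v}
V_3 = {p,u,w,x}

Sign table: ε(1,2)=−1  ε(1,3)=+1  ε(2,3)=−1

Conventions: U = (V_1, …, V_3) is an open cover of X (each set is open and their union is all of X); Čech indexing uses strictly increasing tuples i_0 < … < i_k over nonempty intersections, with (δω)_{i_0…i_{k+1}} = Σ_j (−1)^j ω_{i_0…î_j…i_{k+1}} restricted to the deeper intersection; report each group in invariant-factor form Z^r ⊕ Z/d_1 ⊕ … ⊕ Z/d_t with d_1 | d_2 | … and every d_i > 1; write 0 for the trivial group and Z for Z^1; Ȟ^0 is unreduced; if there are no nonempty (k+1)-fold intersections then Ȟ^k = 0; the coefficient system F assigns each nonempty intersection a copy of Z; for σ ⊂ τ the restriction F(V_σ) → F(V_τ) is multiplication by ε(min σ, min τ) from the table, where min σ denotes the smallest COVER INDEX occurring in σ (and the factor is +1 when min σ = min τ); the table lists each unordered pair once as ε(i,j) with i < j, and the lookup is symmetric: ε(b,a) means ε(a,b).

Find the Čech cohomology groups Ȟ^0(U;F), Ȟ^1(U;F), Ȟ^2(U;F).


nonempty overlaps:
  V12={s,t} V13={x} V23={p,u}
C dims 3,3; δ0: rk 2, SNF 1^2
degree 0: 3−2−0 = 1 → Ȟ^0 ≅ Z
degree 1: 3−0−2 = 1 → Ȟ^1 ≅ Z
degree 2: 0−0−0 = 0 → Ȟ^2 ≅ 0

Ȟ^0 ≅ Z, Ȟ^1 ≅ Z and Ȟ^2 ≅ 0


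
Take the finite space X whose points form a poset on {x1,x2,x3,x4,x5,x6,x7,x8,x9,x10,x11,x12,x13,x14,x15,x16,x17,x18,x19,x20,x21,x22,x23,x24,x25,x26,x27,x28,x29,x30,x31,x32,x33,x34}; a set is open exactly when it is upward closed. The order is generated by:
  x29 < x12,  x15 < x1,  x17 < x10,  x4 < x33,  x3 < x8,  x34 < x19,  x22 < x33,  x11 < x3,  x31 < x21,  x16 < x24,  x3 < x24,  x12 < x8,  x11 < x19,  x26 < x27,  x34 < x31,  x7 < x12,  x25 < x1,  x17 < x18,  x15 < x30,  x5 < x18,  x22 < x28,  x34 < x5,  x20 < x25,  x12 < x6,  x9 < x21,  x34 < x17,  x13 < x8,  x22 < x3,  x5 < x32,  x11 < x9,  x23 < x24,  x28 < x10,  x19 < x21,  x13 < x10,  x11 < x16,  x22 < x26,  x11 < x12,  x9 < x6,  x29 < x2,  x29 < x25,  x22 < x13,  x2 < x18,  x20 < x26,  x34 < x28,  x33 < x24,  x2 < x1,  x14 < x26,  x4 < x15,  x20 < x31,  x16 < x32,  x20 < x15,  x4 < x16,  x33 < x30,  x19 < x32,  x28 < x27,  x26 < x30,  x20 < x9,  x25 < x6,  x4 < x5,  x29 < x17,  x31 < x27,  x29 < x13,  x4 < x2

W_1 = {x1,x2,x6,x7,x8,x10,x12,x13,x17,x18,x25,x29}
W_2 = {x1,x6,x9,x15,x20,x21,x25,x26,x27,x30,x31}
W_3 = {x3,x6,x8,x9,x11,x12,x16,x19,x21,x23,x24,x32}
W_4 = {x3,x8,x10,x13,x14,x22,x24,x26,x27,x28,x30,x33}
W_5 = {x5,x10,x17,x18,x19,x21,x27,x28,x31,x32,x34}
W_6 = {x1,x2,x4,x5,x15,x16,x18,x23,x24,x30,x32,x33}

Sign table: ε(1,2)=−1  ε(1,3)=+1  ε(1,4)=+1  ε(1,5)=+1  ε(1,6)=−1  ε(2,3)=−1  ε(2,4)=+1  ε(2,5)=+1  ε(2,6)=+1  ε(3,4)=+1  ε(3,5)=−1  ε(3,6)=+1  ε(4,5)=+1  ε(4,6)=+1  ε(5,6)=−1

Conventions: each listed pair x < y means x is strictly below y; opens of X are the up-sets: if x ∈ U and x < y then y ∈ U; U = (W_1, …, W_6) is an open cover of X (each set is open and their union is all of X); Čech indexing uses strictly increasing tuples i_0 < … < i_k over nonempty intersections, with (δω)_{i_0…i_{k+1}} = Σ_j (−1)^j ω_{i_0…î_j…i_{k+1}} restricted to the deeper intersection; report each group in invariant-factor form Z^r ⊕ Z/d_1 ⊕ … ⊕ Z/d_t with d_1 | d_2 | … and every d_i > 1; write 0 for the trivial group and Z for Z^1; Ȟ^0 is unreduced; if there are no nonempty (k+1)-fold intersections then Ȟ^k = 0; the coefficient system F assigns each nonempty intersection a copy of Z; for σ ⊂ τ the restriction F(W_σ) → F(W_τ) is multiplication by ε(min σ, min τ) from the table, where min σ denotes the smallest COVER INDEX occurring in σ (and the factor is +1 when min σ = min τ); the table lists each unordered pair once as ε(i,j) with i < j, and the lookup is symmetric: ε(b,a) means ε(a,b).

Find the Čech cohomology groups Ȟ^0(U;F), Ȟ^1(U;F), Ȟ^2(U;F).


nerve simplices:
  W12={x1,x6,x25} W13={x6,x8,x12} W14={x8,x10,x13} W15={x10,x17,x18} W16={x1,x2,x18} W23={x6,x9,x21} W24={x26,x27,x30} W25={x21,x27,x31} W26={x1,x15,x30} W34={x3,x8,x24} W35={x19,x21,x32} W36={x16,x23,x24,x32} W45={x10,x27,x28} W46={x24,x30,x33} W56={x5,x18,x32}
  W123={x6} W126={x1} W134={x8} W145={x10} W156={x18} W235={x21} W245={x27} W246={x30} W346={x24} W356={x32}
C dims 6,15,10; δ0: rk 6, SNF 1^5·2; δ1: rk 9, SNF 1^9
degree 0: 6−6−0 = 0 → Ȟ^0 ≅ 0
degree 1: 15−9−6 = 0 plus torsion [2] → Ȟ^1 ≅ Z/2
degree 2: 10−0−9 = 1 → Ȟ^2 ≅ Z

Ȟ^0(U;F) ≅ 0,  Ȟ^1(U;F) ≅ Z/2,  Ȟ^2(U;F) ≅ Z


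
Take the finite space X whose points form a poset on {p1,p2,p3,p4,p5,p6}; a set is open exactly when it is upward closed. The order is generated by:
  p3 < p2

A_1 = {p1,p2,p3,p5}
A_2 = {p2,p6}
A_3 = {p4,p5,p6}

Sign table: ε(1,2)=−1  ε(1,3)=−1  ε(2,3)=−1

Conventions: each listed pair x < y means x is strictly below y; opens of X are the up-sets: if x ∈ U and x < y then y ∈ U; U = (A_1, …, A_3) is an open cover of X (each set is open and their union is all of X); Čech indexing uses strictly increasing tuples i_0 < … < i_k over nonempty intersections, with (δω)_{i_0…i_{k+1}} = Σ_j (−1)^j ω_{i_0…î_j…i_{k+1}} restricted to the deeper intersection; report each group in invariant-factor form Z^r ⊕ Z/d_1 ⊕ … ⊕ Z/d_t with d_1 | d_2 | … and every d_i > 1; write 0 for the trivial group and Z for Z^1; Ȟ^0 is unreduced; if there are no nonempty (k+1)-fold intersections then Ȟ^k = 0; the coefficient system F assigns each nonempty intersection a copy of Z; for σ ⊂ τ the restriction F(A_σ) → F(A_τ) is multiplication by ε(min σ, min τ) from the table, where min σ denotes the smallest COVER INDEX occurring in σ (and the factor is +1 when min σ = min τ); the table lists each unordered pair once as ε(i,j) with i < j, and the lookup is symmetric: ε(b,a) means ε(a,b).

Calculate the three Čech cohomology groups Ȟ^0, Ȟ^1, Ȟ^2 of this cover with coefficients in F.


Ȟ^0 = 0; Ȟ^1 = Z/2; Ȟ^2 = 0

nerve simplices:
  A12={p2} A13={p5} A23={p6}
C dims 3,3; δ0: rk 3, SNF 1^2·2
degree 0: 3−3−0 = 0 → Ȟ^0 ≅ 0
degree 1: 3−0−3 = 0 plus torsion [2] → Ȟ^1 ≅ Z/2
degree 2: 0−0−0 = 0 → Ȟ^2 ≅ 0


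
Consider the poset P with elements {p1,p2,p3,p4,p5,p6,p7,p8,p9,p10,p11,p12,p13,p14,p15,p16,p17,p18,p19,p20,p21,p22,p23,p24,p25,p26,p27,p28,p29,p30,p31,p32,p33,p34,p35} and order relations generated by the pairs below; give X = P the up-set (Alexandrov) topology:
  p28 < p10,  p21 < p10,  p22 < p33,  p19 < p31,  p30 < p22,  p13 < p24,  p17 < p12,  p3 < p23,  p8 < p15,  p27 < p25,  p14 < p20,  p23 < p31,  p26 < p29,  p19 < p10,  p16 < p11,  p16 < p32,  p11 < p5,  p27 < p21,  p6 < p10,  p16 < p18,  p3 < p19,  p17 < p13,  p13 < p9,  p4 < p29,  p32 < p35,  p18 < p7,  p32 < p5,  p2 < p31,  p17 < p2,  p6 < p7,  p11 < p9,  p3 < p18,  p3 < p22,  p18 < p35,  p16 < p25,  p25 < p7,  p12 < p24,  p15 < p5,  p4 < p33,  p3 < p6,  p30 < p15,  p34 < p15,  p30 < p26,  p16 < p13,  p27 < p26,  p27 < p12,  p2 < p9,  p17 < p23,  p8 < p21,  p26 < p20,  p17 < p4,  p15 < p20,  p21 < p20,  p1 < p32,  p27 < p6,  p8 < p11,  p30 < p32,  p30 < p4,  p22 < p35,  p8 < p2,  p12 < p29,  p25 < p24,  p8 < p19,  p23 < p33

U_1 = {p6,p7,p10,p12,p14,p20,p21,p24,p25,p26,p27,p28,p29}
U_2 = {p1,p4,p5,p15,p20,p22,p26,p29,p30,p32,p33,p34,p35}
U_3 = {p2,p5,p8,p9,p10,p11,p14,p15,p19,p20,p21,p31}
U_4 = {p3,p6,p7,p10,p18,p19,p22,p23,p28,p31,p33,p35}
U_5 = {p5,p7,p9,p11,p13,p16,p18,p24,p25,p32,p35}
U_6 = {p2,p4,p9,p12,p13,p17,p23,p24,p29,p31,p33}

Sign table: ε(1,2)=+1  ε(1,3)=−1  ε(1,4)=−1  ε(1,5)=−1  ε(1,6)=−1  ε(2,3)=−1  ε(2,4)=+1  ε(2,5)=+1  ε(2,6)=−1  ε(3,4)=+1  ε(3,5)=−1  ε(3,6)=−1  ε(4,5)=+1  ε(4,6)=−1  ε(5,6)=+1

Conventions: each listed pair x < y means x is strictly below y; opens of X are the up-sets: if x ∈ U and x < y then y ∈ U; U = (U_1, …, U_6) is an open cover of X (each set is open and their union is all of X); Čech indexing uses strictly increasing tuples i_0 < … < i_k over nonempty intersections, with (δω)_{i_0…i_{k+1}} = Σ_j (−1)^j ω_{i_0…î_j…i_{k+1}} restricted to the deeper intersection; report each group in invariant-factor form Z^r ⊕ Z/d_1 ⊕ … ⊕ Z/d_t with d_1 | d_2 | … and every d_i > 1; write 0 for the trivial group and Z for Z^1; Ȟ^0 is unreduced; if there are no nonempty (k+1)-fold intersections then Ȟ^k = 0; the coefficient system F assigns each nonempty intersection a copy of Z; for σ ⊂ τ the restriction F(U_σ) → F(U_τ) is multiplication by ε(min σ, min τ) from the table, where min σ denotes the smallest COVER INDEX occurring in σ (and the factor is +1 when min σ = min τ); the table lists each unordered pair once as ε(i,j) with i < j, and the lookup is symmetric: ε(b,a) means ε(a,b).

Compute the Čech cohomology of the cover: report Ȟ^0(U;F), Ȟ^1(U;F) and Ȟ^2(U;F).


nerve simplices:
  U12={p20,p26,p29} U13={p10,p14,p20,p21} U14={p6,p7,p10,p28} U15={p7,p24,p25} U16={p12,p24,p29} U23={p5,p15,p20} U24={p22,p33,p35} U25={p5,p32,p35} U26={p4,p29,p33} U34={p10,p19,p31} U35={p5,p9,p11} U36={p2,p9,p31} U45={p7,p18,p35} U46={p23,p31,p33} U56={p9,p13,p24}
  U123={p20} U126={p29} U134={p10} U145={p7} U156={p24} U235={p5} U245={p35} U246={p33} U346={p31} U356={p9}
C dims 6,15,10; δ0: rk 6, SNF 1^5·2; δ1: rk 9, SNF 1^9
degree 0: 6−6−0 = 0 → Ȟ^0 ≅ 0
degree 1: 15−9−6 = 0 plus torsion [2] → Ȟ^1 ≅ Z/2
degree 2: 10−0−9 = 1 → Ȟ^2 ≅ Z

Ȟ^0(U;F) ≅ 0, Ȟ^1(U;F) ≅ Z/2, Ȟ^2(U;F) ≅ Z


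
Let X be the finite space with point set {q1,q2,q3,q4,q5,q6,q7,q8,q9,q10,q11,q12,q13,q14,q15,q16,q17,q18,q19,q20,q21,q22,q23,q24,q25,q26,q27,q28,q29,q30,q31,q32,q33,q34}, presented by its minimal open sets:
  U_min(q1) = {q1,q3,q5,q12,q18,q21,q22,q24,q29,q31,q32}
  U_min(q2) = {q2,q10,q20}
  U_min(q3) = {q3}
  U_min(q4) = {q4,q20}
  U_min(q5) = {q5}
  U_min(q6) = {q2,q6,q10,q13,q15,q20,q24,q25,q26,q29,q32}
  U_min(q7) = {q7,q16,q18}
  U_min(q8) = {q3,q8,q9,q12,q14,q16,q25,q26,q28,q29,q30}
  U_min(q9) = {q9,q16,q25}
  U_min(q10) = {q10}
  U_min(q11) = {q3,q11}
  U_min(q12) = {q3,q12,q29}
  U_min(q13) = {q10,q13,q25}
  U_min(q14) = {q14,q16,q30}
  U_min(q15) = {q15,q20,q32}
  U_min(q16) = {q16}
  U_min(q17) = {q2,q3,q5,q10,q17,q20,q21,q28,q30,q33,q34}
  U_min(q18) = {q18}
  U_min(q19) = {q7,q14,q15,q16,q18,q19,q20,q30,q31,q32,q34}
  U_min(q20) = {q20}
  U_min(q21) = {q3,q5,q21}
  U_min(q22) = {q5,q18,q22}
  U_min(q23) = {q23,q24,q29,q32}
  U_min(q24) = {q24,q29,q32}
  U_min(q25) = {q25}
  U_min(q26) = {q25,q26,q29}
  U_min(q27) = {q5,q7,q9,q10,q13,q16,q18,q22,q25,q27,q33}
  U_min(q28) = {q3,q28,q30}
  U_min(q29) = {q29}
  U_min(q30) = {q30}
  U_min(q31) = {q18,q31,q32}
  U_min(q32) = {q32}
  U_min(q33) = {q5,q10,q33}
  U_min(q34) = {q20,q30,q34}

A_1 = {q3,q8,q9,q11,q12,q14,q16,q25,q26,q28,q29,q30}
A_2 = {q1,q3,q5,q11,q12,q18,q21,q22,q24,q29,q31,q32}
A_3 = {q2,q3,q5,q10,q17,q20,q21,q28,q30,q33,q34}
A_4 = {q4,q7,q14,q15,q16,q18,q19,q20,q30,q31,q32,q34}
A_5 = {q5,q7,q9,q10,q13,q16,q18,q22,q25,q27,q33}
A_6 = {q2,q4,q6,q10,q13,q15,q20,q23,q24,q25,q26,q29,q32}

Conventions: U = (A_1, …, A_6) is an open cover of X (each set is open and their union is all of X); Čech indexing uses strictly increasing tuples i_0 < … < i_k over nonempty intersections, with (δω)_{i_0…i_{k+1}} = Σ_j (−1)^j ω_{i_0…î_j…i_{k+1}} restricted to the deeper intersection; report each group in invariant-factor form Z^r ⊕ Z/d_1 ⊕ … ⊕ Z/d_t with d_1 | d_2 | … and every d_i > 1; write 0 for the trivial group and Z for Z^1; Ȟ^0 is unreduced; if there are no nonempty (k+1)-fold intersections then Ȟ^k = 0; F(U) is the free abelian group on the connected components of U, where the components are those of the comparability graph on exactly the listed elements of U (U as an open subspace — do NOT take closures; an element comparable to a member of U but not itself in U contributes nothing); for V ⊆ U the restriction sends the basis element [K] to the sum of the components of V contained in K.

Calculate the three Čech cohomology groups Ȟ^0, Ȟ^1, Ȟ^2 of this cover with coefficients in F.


Ȟ^0 = Z,  Ȟ^1 = 0,  Ȟ^2 = Z/2

nonempty intersections:
  A12={q3,q11,q12,q29} A13={q3,q28,q30} A14={q14,q16,q30} A15={q9,q16,q25} A16={q25,q26,q29} A23={q3,q5,q21} A24={q18,q31,q32} A25={q5,q18,q22} A26={q24,q29,q32} A34={q20,q30,q34} A35={q5,q10,q33} A36={q2,q10,q20} A45={q7,q16,q18} A46={q4,q15,q20,q32} A56={q10,q13,q25}
  A123={q3} A126={q29} A134={q30} A145={q16} A156={q25} A235={q5} A245={q18} A246={q32} A346={q20} A356={q10}
components per intersection:
  A1: {q3,q8,q9,q11,q12,q14,q16,q25,q26,q28,q29,q30}
  A2: {q1,q3,q5,q11,q12,q18,q21,q22,q24,q29,q31,q32}
  A3: {q2,q3,q5,q10,q17,q20,q21,q28,q30,q33,q34}
  A4: {q4,q7,q14,q15,q16,q18,q19,q20,q30,q31,q32,q34}
  A5: {q5,q7,q9,q10,q13,q16,q18,q22,q25,q27,q33}
  A6: {q2,q4,q6,q10,q13,q15,q20,q23,q24,q25,q26,q29,q32}
  A12: {q3,q11,q12,q29}
  A13: {q3,q28,q30}
  A14: {q14,q16,q30}
  A15: {q9,q16,q25}
  A16: {q25,q26,q29}
  A23: {q3,q5,q21}
  A24: {q18,q31,q32}
  A25: {q5,q18,q22}
  A26: {q24,q29,q32}
  A34: {q20,q30,q34}
  A35: {q5,q10,q33}
  A36: {q2,q10,q20}
  A45: {q7,q16,q18}
  A46: {q4,q15,q20,q32}
  A56: {q10,q13,q25}
  A123: {q3}
  A126: {q29}
  A134: {q30}
  A145: {q16}
  A156: {q25}
  A235: {q5}
  A245: {q18}
  A246: {q32}
  A346: {q20}
  A356: {q10}
C dims 6,15,10; δ0: rk 5, SNF 1^5; δ1: rk 10, SNF 1^9·2
Ȟ^0: (6−5)−0=1 ⇒ Z
Ȟ^1: (15−10)−5=0 ⇒ 0
Ȟ^2: (10−0)−10=0 plus torsion [2] ⇒ Z/2


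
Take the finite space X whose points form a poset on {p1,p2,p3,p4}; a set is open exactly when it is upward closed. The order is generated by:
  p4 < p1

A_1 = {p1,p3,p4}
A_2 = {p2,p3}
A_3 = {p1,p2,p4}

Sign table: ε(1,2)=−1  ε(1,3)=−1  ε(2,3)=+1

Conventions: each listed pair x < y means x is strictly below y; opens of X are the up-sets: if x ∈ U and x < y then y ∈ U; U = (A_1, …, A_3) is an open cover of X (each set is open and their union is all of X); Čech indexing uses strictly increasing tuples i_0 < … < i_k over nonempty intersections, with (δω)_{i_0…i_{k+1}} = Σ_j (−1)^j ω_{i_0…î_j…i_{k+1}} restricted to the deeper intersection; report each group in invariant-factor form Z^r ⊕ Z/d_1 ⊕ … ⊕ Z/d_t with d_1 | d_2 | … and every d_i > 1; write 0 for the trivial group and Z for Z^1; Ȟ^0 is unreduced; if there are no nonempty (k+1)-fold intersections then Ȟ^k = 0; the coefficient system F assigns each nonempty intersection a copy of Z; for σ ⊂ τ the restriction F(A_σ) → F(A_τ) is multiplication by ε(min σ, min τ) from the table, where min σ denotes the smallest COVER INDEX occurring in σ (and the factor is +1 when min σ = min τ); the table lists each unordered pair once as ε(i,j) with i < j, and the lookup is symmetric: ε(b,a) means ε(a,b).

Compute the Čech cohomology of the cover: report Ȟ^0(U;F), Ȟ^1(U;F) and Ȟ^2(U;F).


Ȟ^0 ≅ Z,  Ȟ^1 ≅ Z,  Ȟ^2 ≅ 0

nonempty intersections:
  A12={p3} A13={p1,p4} A23={p2}
C dims 3,3; δ0: rk 2, SNF 1^2
Ȟ^0: (3−2)−0=1 ⇒ Z
Ȟ^1: (3−0)−2=1 ⇒ Z
Ȟ^2: (0−0)−0=0 ⇒ 0


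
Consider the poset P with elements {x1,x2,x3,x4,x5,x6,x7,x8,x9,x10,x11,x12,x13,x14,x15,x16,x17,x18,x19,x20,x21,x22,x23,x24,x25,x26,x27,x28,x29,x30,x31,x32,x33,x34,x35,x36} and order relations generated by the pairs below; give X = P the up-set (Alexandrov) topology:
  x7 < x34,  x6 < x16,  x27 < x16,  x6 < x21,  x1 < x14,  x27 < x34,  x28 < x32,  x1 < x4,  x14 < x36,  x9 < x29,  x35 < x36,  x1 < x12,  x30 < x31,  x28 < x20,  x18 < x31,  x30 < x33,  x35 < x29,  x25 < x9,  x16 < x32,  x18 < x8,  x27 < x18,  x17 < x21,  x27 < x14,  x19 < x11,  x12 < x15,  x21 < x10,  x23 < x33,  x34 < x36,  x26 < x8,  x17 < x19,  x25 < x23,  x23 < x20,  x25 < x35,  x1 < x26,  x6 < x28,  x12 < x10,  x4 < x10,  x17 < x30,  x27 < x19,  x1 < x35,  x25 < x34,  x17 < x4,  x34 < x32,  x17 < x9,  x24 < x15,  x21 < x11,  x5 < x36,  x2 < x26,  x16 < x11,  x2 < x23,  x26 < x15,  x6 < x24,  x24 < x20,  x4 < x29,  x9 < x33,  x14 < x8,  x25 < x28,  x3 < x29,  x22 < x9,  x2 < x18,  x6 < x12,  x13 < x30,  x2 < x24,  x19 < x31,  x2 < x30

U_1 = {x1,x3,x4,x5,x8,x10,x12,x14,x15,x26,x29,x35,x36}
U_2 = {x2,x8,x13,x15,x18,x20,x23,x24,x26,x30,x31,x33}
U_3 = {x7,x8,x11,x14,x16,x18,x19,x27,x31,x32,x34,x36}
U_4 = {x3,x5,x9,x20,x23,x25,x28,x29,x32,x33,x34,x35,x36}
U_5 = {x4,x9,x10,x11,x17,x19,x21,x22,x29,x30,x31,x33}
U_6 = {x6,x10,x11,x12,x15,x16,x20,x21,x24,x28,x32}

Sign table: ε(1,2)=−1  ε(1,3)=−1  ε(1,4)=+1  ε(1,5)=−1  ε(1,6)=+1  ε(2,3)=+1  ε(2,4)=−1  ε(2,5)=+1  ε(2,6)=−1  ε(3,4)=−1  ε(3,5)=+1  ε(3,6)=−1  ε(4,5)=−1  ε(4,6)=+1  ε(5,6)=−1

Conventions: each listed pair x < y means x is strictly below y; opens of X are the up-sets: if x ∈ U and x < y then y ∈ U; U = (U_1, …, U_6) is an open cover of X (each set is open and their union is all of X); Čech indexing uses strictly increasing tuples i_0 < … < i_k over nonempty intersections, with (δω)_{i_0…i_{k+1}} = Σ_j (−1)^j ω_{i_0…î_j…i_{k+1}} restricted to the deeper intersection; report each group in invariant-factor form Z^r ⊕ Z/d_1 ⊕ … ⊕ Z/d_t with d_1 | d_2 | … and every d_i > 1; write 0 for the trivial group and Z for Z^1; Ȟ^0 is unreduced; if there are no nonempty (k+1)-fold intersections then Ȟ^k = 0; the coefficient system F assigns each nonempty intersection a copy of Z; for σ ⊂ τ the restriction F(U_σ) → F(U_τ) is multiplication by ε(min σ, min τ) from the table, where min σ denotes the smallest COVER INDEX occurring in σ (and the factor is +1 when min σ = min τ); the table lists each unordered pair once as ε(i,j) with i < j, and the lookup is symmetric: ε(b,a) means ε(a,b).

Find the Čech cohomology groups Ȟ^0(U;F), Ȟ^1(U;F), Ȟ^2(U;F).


nonempty overlaps:
  U12={x8,x15,x26} U13={x8,x14,x36} U14={x3,x5,x29,x35,x36} U15={x4,x10,x29} U16={x10,x12,x15} U23={x8,x18,x31} U24={x20,x23,x33} U25={x30,x31,x33} U26={x15,x20,x24} U34={x32,x34,x36} U35={x11,x19,x31} U36={x11,x16,x32} U45={x9,x29,x33} U46={x20,x28,x32} U56={x10,x11,x21}
  U123={x8} U126={x15} U134={x36} U145={x29} U156={x10} U235={x31} U245={x33} U246={x20} U346={x32} U356={x11}
C dims 6,15,10; δ0: rk 5, SNF 1^5; δ1: rk 10, SNF 1^9·2
degree 0: 6−5−0 = 1 → Ȟ^0 ≅ Z
degree 1: 15−10−5 = 0 → Ȟ^1 ≅ 0
degree 2: 10−0−10 = 0 plus torsion [2] → Ȟ^2 ≅ Z/2

Ȟ^0 = Z,  Ȟ^1 = 0,  Ȟ^2 = Z/2


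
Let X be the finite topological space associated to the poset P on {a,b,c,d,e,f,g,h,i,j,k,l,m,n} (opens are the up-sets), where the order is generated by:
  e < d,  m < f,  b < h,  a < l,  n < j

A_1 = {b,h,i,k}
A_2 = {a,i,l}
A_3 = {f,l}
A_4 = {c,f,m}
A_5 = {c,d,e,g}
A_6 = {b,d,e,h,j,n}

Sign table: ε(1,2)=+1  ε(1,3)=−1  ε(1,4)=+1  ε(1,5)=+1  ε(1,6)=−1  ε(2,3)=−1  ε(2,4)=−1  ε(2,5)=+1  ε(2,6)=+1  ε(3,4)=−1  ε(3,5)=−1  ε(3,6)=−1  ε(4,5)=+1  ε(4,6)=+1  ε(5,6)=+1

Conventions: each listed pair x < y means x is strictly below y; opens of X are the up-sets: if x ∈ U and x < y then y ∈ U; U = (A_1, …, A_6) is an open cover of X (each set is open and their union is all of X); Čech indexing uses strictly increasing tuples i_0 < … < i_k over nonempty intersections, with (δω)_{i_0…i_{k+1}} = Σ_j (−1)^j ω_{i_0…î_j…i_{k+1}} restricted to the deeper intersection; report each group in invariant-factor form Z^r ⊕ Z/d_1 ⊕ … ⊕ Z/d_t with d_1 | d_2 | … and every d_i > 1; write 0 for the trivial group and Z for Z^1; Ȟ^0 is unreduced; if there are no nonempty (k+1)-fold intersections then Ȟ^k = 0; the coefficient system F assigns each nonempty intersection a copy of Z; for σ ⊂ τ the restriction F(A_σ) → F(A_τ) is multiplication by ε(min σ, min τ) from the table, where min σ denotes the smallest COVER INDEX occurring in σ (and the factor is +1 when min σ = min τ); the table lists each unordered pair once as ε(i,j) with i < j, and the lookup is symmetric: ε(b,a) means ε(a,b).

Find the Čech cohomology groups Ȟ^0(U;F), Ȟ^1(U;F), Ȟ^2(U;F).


nonempty intersections:
  A12={i} A16={b,h} A23={l} A34={f} A45={c} A56={d,e}
C dims 6,6; δ0: rk 6, SNF 1^5·2
Ȟ^0: (6−6)−0=0 ⇒ 0
Ȟ^1: (6−0)−6=0 plus torsion [2] ⇒ Z/2
Ȟ^2: (0−0)−0=0 ⇒ 0

Ȟ^0 ≅ 0; Ȟ^1 ≅ Z/2; Ȟ^2 ≅ 0


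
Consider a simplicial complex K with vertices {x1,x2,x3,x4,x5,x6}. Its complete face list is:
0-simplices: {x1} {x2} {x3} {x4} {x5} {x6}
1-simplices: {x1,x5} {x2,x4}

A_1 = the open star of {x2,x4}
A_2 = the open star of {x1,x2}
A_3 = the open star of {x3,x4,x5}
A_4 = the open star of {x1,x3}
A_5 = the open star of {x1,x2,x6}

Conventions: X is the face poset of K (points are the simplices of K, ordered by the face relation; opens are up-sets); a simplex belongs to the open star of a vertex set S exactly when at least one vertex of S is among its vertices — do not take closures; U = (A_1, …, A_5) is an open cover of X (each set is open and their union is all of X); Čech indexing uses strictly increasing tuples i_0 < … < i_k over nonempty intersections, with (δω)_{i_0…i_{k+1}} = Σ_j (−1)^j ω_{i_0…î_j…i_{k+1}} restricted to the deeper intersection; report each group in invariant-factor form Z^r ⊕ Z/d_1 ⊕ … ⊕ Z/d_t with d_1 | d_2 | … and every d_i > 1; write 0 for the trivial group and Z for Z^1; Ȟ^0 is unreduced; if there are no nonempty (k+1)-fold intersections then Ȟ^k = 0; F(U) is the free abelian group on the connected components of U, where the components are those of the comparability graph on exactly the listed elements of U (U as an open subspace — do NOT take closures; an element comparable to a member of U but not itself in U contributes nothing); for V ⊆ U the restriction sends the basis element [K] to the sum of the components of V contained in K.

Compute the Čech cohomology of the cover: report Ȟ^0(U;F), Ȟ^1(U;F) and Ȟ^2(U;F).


Ȟ^0 ≅ Z^4, Ȟ^1 ≅ 0, Ȟ^2 ≅ 0

nonempty intersections:
  A1={{x2},{x4},{x2,x4}} A2={{x1},{x2},{x1,x5},{x2,x4}} A3={{x3},{x4},{x5},{x1,x5},{x2,x4}} A4={{x1},{x3},{x1,x5}} A5={{x1},{x2},{x6},{x1,x5},{x2,x4}}
  A12={{x2},{x2,x4}} A13={{x4},{x2,x4}} A15={{x2},{x2,x4}} A23={{x1,x5},{x2,x4}} A24={{x1},{x1,x5}} A25={{x1},{x2},{x1,x5},{x2,x4}} A34={{x3},{x1,x5}} A35={{x1,x5},{x2,x4}} A45={{x1},{x1,x5}}
  A123={{x2,x4}} A125={{x2},{x2,x4}} A135={{x2,x4}} A234={{x1,x5}} A235={{x1,x5},{x2,x4}} A245={{x1},{x1,x5}} A345={{x1,x5}}
  A1235={{x2,x4}} A2345={{x1,x5}}
components per intersection:
  A1: {{x2},{x4},{x2,x4}}
  A2: {{x1},{x1,x5}} {{x2},{x2,x4}}
  A3: {{x3}} {{x4},{x2,x4}} {{x5},{x1,x5}}
  A4: {{x1},{x1,x5}} {{x3}}
  A5: {{x1},{x1,x5}} {{x2},{x2,x4}} {{x6}}
  A12: {{x2},{x2,x4}}
  A13: {{x4},{x2,x4}}
  A15: {{x2},{x2,x4}}
  A23: {{x1,x5}} {{x2,x4}}
  A24: {{x1},{x1,x5}}
  A25: {{x1},{x1,x5}} {{x2},{x2,x4}}
  A34: {{x3}} {{x1,x5}}
  A35: {{x1,x5}} {{x2,x4}}
  A45: {{x1},{x1,x5}}
  A123: {{x2,x4}}
  A125: {{x2},{x2,x4}}
  A135: {{x2,x4}}
  A234: {{x1,x5}}
  A235: {{x1,x5}} {{x2,x4}}
  A245: {{x1},{x1,x5}}
  A345: {{x1,x5}}
  A1235: {{x2,x4}}
  A2345: {{x1,x5}}
C dims 11,13,8,2; δ0: rk 7, SNF 1^7; δ1: rk 6, SNF 1^6; δ2: rk 2, SNF 1^2
Ȟ^0: (11−7)−0=4 ⇒ Z^4
Ȟ^1: (13−6)−7=0 ⇒ 0
Ȟ^2: (8−2)−6=0 ⇒ 0


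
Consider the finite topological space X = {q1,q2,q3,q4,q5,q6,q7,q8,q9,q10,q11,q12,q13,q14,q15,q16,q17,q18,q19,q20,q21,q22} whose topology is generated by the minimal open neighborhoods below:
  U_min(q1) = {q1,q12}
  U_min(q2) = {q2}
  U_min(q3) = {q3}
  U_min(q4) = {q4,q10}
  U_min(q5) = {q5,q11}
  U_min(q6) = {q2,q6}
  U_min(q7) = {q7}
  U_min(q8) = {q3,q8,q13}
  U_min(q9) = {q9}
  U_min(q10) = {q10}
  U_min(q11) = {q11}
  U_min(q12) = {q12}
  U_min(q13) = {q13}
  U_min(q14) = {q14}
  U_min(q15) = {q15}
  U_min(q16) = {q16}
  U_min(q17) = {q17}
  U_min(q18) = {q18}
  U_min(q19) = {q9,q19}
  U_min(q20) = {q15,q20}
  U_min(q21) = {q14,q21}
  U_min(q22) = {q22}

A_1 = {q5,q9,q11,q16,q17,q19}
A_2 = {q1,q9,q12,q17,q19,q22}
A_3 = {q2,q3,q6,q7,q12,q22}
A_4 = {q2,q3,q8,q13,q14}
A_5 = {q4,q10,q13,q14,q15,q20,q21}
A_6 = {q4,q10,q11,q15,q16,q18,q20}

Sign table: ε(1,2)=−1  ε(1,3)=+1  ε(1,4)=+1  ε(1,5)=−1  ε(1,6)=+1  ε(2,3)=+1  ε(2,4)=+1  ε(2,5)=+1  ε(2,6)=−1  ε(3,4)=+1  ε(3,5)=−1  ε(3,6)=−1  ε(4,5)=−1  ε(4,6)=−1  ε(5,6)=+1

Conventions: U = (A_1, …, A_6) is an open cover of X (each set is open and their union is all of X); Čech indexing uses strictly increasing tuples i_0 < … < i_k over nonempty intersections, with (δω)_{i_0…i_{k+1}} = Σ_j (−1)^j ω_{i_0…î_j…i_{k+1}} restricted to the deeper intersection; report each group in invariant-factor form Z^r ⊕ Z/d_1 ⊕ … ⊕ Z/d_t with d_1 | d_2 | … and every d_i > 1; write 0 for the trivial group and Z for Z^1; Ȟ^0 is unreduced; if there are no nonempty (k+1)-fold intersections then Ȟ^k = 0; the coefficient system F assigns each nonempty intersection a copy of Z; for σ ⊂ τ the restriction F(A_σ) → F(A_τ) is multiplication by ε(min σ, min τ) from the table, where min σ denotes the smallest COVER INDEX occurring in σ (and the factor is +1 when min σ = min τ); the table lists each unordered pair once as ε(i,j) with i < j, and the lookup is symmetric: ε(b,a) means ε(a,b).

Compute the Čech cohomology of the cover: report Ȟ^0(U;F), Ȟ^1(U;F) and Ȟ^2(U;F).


nonempty intersections:
  A12={q9,q17,q19} A16={q11,q16} A23={q12,q22} A34={q2,q3} A45={q13,q14} A56={q4,q10,q15,q20}
C dims 6,6; δ0: rk 5, SNF 1^5
Ȟ^0: (6−5)−0=1 ⇒ Z
Ȟ^1: (6−0)−5=1 ⇒ Z
Ȟ^2: (0−0)−0=0 ⇒ 0

Ȟ^0(U;F) ≅ Z,  Ȟ^1(U;F) ≅ Z,  Ȟ^2(U;F) ≅ 0


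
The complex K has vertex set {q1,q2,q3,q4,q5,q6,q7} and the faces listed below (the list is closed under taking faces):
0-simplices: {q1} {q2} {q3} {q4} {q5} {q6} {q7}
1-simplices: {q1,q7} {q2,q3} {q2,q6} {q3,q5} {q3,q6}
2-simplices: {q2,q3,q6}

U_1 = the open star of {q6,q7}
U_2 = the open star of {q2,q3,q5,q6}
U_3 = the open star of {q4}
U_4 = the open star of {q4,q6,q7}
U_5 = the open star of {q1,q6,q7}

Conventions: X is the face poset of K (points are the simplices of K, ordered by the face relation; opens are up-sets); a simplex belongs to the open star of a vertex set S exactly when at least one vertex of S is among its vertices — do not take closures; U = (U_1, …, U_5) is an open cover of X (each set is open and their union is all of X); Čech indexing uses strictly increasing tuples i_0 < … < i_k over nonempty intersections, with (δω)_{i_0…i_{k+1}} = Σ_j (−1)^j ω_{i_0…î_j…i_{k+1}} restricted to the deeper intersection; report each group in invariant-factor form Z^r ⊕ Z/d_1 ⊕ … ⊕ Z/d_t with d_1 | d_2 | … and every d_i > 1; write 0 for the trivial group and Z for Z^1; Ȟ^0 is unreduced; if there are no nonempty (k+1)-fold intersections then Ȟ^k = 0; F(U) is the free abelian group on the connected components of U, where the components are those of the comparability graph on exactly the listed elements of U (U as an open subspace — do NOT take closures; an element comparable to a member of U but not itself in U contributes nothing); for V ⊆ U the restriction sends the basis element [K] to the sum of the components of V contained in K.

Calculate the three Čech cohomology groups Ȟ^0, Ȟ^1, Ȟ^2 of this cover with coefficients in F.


cover nerve:
  U1={{q6},{q7},{q1,q7},{q2,q6},{q3,q6},{q2,q3,q6}} U2={{q2},{q3},{q5},{q6},{q2,q3},{q2,q6},{q3,q5},{q3,q6},{q2,q3,q6}} U3={{q4}} U4={{q4},{q6},{q7},{q1,q7},{q2,q6},{q3,q6},{q2,q3,q6}} U5={{q1},{q6},{q7},{q1,q7},{q2,q6},{q3,q6},{q2,q3,q6}}
  U12={{q6},{q2,q6},{q3,q6},{q2,q3,q6}} U14={{q6},{q7},{q1,q7},{q2,q6},{q3,q6},{q2,q3,q6}} U15={{q6},{q7},{q1,q7},{q2,q6},{q3,q6},{q2,q3,q6}} U24={{q6},{q2,q6},{q3,q6},{q2,q3,q6}} U25={{q6},{q2,q6},{q3,q6},{q2,q3,q6}} U34={{q4}} U45={{q6},{q7},{q1,q7},{q2,q6},{q3,q6},{q2,q3,q6}}
  U124={{q6},{q2,q6},{q3,q6},{q2,q3,q6}} U125={{q6},{q2,q6},{q3,q6},{q2,q3,q6}} U145={{q6},{q7},{q1,q7},{q2,q6},{q3,q6},{q2,q3,q6}} U245={{q6},{q2,q6},{q3,q6},{q2,q3,q6}}
  U1245={{q6},{q2,q6},{q3,q6},{q2,q3,q6}}
components per intersection:
  U1: {{q6},{q2,q6},{q3,q6},{q2,q3,q6}} {{q7},{q1,q7}}
  U2: {{q2},{q3},{q5},{q6},{q2,q3},{q2,q6},{q3,q5},{q3,q6},{q2,q3,q6}}
  U3: {{q4}}
  U4: {{q4}} {{q6},{q2,q6},{q3,q6},{q2,q3,q6}} {{q7},{q1,q7}}
  U5: {{q1},{q7},{q1,q7}} {{q6},{q2,q6},{q3,q6},{q2,q3,q6}}
  U12: {{q6},{q2,q6},{q3,q6},{q2,q3,q6}}
  U14: {{q6},{q2,q6},{q3,q6},{q2,q3,q6}} {{q7},{q1,q7}}
  U15: {{q6},{q2,q6},{q3,q6},{q2,q3,q6}} {{q7},{q1,q7}}
  U24: {{q6},{q2,q6},{q3,q6},{q2,q3,q6}}
  U25: {{q6},{q2,q6},{q3,q6},{q2,q3,q6}}
  U34: {{q4}}
  U45: {{q6},{q2,q6},{q3,q6},{q2,q3,q6}} {{q7},{q1,q7}}
  U124: {{q6},{q2,q6},{q3,q6},{q2,q3,q6}}
  U125: {{q6},{q2,q6},{q3,q6},{q2,q3,q6}}
  U145: {{q6},{q2,q6},{q3,q6},{q2,q3,q6}} {{q7},{q1,q7}}
  U245: {{q6},{q2,q6},{q3,q6},{q2,q3,q6}}
  U1245: {{q6},{q2,q6},{q3,q6},{q2,q3,q6}}
C dims 9,10,5,1; δ0: rk 6, SNF 1^6; δ1: rk 4, SNF 1^4; δ2: rk 1, SNF 1^1
Ȟ^0: (9−6)−0=3 ⇒ Z^3
Ȟ^1: (10−4)−6=0 ⇒ 0
Ȟ^2: (5−1)−4=0 ⇒ 0

Ȟ^0(U;F) ≅ Z^3, Ȟ^1(U;F) ≅ 0, Ȟ^2(U;F) ≅ 0


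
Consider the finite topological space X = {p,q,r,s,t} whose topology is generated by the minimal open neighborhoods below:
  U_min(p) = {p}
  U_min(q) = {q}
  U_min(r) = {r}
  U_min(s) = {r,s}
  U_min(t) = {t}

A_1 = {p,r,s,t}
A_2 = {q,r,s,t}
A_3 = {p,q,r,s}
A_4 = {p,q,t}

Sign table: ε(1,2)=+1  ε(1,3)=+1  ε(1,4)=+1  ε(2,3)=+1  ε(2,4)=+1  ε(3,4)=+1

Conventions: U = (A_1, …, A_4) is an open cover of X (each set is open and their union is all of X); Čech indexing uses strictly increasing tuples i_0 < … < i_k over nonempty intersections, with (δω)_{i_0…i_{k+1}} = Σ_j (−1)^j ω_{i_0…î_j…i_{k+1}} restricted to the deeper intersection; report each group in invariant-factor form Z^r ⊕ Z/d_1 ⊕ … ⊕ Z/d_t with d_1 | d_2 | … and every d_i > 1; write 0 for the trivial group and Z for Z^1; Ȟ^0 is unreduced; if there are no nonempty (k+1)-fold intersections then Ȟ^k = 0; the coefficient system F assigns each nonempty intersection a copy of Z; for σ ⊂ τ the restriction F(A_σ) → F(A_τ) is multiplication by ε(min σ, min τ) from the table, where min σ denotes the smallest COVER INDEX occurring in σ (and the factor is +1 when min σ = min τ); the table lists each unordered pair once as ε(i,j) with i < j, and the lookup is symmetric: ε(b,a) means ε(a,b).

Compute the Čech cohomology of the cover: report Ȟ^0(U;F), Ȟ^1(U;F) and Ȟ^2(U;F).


nonempty intersections:
  A12={r,s,t} A13={p,r,s} A14={p,t} A23={q,r,s} A24={q,t} A34={p,q}
  A123={r,s} A124={t} A134={p} A234={q}
C dims 4,6,4; δ0: rk 3, SNF 1^3; δ1: rk 3, SNF 1^3
Ȟ^0: (4−3)−0=1 ⇒ Z
Ȟ^1: (6−3)−3=0 ⇒ 0
Ȟ^2: (4−0)−3=1 ⇒ Z

Ȟ^0 = Z,  Ȟ^1 = 0,  Ȟ^2 = Z


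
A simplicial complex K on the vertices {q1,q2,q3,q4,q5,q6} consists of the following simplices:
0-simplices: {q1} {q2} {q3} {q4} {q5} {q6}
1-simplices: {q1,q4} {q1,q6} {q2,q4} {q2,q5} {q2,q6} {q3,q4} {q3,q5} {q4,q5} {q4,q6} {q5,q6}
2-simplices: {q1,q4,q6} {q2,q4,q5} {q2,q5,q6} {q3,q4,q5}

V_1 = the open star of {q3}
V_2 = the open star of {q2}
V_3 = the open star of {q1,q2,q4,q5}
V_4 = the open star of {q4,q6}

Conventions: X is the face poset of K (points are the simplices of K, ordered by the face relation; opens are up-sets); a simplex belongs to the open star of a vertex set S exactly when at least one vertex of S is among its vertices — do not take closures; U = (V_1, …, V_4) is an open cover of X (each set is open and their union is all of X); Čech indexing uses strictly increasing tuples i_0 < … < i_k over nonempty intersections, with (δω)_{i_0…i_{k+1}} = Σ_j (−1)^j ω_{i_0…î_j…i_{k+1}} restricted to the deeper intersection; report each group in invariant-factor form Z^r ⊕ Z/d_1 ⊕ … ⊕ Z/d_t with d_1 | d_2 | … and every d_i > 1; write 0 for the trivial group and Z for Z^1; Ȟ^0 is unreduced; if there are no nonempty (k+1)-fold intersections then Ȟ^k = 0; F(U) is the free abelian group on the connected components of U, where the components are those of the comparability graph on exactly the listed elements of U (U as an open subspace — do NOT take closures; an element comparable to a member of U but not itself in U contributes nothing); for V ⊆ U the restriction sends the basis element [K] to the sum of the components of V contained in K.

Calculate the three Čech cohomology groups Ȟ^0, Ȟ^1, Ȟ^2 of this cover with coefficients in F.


nerve simplices:
  V1={{q3},{q3,q4},{q3,q5},{q3,q4,q5}} V2={{q2},{q2,q4},{q2,q5},{q2,q6},{q2,q4,q5},{q2,q5,q6}} V3={{q1},{q2},{q4},{q5},{q1,q4},{q1,q6},{q2,q4},{q2,q5},{q2,q6},{q3,q4},{q3,q5},{q4,q5},{q4,q6},{q5,q6},{q1,q4,q6},{q2,q4,q5},{q2,q5,q6},{q3,q4,q5}} V4={{q4},{q6},{q1,q4},{q1,q6},{q2,q4},{q2,q6},{q3,q4},{q4,q5},{q4,q6},{q5,q6},{q1,q4,q6},{q2,q4,q5},{q2,q5,q6},{q3,q4,q5}}
  V13={{q3,q4},{q3,q5},{q3,q4,q5}} V14={{q3,q4},{q3,q4,q5}} V23={{q2},{q2,q4},{q2,q5},{q2,q6},{q2,q4,q5},{q2,q5,q6}} V24={{q2,q4},{q2,q6},{q2,q4,q5},{q2,q5,q6}} V34={{q4},{q1,q4},{q1,q6},{q2,q4},{q2,q6},{q3,q4},{q4,q5},{q4,q6},{q5,q6},{q1,q4,q6},{q2,q4,q5},{q2,q5,q6},{q3,q4,q5}}
  V134={{q3,q4},{q3,q4,q5}} V234={{q2,q4},{q2,q6},{q2,q4,q5},{q2,q5,q6}}
components per intersection:
  V1: {{q3},{q3,q4},{q3,q5},{q3,q4,q5}}
  V2: {{q2},{q2,q4},{q2,q5},{q2,q6},{q2,q4,q5},{q2,q5,q6}}
  V3: {{q1},{q2},{q4},{q5},{q1,q4},{q1,q6},{q2,q4},{q2,q5},{q2,q6},{q3,q4},{q3,q5},{q4,q5},{q4,q6},{q5,q6},{q1,q4,q6},{q2,q4,q5},{q2,q5,q6},{q3,q4,q5}}
  V4: {{q4},{q6},{q1,q4},{q1,q6},{q2,q4},{q2,q6},{q3,q4},{q4,q5},{q4,q6},{q5,q6},{q1,q4,q6},{q2,q4,q5},{q2,q5,q6},{q3,q4,q5}}
  V13: {{q3,q4},{q3,q5},{q3,q4,q5}}
  V14: {{q3,q4},{q3,q4,q5}}
  V23: {{q2},{q2,q4},{q2,q5},{q2,q6},{q2,q4,q5},{q2,q5,q6}}
  V24: {{q2,q4},{q2,q4,q5}} {{q2,q6},{q2,q5,q6}}
  V34: {{q4},{q1,q4},{q1,q6},{q2,q4},{q3,q4},{q4,q5},{q4,q6},{q1,q4,q6},{q2,q4,q5},{q3,q4,q5}} {{q2,q6},{q5,q6},{q2,q5,q6}}
  V134: {{q3,q4},{q3,q4,q5}}
  V234: {{q2,q4},{q2,q4,q5}} {{q2,q6},{q2,q5,q6}}
C dims 4,7,3; δ0: rk 3, SNF 1^3; δ1: rk 3, SNF 1^3
degree 0: 4−3−0 = 1 → Ȟ^0 ≅ Z
degree 1: 7−3−3 = 1 → Ȟ^1 ≅ Z
degree 2: 3−0−3 = 0 → Ȟ^2 ≅ 0

Ȟ^0 = Z,  Ȟ^1 = Z,  Ȟ^2 = 0


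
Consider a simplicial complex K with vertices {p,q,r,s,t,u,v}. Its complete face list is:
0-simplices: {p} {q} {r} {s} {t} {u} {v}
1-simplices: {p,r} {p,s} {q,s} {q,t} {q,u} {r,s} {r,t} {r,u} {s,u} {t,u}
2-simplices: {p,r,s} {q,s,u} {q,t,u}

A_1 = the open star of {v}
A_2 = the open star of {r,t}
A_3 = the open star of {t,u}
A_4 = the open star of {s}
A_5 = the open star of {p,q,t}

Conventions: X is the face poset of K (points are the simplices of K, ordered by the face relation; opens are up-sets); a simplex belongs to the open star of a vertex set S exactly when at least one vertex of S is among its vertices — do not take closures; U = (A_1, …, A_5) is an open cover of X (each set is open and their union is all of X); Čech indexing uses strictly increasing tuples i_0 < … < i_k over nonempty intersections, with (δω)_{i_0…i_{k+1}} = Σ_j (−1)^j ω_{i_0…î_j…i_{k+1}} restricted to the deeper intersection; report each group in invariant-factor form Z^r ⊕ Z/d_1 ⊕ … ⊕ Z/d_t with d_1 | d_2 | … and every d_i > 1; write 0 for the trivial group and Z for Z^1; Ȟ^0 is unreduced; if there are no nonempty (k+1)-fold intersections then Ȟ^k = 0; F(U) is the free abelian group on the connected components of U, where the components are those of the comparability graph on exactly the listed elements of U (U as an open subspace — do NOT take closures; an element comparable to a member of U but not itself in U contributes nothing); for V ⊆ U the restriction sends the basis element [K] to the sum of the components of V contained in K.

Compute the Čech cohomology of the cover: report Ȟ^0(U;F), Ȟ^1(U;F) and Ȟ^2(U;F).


nonempty overlaps:
  A1={{v}} A2={{r},{t},{p,r},{q,t},{r,s},{r,t},{r,u},{t,u},{p,r,s},{q,t,u}} A3={{t},{u},{q,t},{q,u},{r,t},{r,u},{s,u},{t,u},{q,s,u},{q,t,u}} A4={{s},{p,s},{q,s},{r,s},{s,u},{p,r,s},{q,s,u}} A5={{p},{q},{t},{p,r},{p,s},{q,s},{q,t},{q,u},{r,t},{t,u},{p,r,s},{q,s,u},{q,t,u}}
  A23={{t},{q,t},{r,t},{r,u},{t,u},{q,t,u}} A24={{r,s},{p,r,s}} A25={{t},{p,r},{q,t},{r,t},{t,u},{p,r,s},{q,t,u}} A34={{s,u},{q,s,u}} A35={{t},{q,t},{q,u},{r,t},{t,u},{q,s,u},{q,t,u}} A45={{p,s},{q,s},{p,r,s},{q,s,u}}
  A235={{t},{q,t},{r,t},{t,u},{q,t,u}} A245={{p,r,s}} A345={{q,s,u}}
components per intersection:
  A1: {{v}}
  A2: {{r},{t},{p,r},{q,t},{r,s},{r,t},{r,u},{t,u},{p,r,s},{q,t,u}}
  A3: {{t},{u},{q,t},{q,u},{r,t},{r,u},{s,u},{t,u},{q,s,u},{q,t,u}}
  A4: {{s},{p,s},{q,s},{r,s},{s,u},{p,r,s},{q,s,u}}
  A5: {{p},{p,r},{p,s},{p,r,s}} {{q},{t},{q,s},{q,t},{q,u},{r,t},{t,u},{q,s,u},{q,t,u}}
  A23: {{t},{q,t},{r,t},{t,u},{q,t,u}} {{r,u}}
  A24: {{r,s},{p,r,s}}
  A25: {{t},{q,t},{r,t},{t,u},{q,t,u}} {{p,r},{p,r,s}}
  A34: {{s,u},{q,s,u}}
  A35: {{t},{q,t},{q,u},{r,t},{t,u},{q,s,u},{q,t,u}}
  A45: {{p,s},{p,r,s}} {{q,s},{q,s,u}}
  A235: {{t},{q,t},{r,t},{t,u},{q,t,u}}
  A245: {{p,r,s}}
  A345: {{q,s,u}}
C dims 6,9,3; δ0: rk 4, SNF 1^4; δ1: rk 3, SNF 1^3
degree 0: 6−4−0 = 2 → Ȟ^0 ≅ Z^2
degree 1: 9−3−4 = 2 → Ȟ^1 ≅ Z^2
degree 2: 3−0−3 = 0 → Ȟ^2 ≅ 0

Ȟ^0 ≅ Z^2; Ȟ^1 ≅ Z^2; Ȟ^2 ≅ 0
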